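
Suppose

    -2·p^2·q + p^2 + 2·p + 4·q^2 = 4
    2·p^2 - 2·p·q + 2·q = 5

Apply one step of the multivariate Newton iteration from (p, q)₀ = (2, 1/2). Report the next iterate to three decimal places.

At (2, 1/2): F = (1.000, 2.000).
Jacobian J = [[-4·p·q + 2·p + 2, -2·p^2 + 8·q], [4·p - 2·q, -2·p + 2]].
At the point, J = [[2.000, -4.000], [7.000, -2.000]] (det J = 24.000).
Solving J·Δ = −F gives Δ = (-0.250, 0.125).
Then the next iterate is (p, q)₁ = (1.750, 0.625).

(1.750, 0.625)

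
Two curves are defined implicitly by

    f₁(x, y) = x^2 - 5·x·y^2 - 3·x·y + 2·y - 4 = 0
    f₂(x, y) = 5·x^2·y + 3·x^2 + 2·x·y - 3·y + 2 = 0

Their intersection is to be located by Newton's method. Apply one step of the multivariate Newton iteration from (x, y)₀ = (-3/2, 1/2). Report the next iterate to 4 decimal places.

(-0.7424, 0.5701)

At (-3/2, 1/2): F = (3.3750, 11.3750).
Jacobian J = [[2·x - 5·y^2 - 3·y, -10·x·y - 3·x + 2], [10·x·y + 6·x + 2·y, 5·x^2 + 2·x - 3]].
At the point, J = [[-5.7500, 14.0000], [-15.5000, 5.2500]] (det J = 186.8125).
Solving J·Δ = −F gives Δ = (0.7576, 0.0701).
Then the next iterate is (x, y)₁ = (-0.7424, 0.5701).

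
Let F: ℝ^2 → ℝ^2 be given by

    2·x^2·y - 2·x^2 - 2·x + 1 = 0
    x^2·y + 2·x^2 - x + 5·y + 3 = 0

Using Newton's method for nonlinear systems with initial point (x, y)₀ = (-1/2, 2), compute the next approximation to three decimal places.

At (-1/2, 2): F = (2.500, 14.500).
Jacobian J = [[4·x·y - 4·x - 2, 2·x^2], [2·x·y + 4·x - 1, x^2 + 5]].
At the point, J = [[-4.000, 0.500], [-5.000, 5.250]] (det J = -18.500).
Solving J·Δ = −F gives Δ = (0.318, -2.459).
Then the next iterate is (x, y)₁ = (-0.182, -0.459).

(-0.182, -0.459)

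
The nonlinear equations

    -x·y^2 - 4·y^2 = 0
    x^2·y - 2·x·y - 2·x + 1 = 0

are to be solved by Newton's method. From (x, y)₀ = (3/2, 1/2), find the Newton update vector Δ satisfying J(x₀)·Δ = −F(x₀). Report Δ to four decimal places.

At (3/2, 1/2): F = (-1.3750, -2.3750).
Jacobian J = [[-y^2, -2·x·y - 8·y], [2·x·y - 2·y - 2, x^2 - 2·x]].
At the point, J = [[-0.2500, -5.5000], [-1.5000, -0.7500]] (det J = -8.0625).
Solving J·Δ = −F gives Δ = (-1.4922, -0.1822).

(-1.4922, -0.1822)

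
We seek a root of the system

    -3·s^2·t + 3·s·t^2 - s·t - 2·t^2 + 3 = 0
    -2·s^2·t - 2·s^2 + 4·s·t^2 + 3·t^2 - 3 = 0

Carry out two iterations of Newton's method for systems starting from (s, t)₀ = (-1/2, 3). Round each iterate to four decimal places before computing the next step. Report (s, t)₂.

(-0.3026, 1.2468)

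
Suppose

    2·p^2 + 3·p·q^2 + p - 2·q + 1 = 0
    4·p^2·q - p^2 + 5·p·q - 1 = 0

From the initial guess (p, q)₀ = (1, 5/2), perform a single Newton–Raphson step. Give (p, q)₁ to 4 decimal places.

At (1, 5/2): F = (17.7500, 20.5000).
Jacobian J = [[4·p + 3·q^2 + 1, 6·p·q - 2], [8·p·q - 2·p + 5·q, 4·p^2 + 5·p]].
At the point, J = [[23.7500, 13.0000], [30.5000, 9.0000]] (det J = -182.7500).
Solving J·Δ = −F gives Δ = (-0.5841, -0.2982).
Then the next iterate is (p, q)₁ = (0.4159, 2.2018).

(0.4159, 2.2018)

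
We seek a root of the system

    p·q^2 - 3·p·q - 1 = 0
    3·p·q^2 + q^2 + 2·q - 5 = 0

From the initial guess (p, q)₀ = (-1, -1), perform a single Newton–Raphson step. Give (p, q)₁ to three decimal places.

At (-1, -1): F = (-5.000, -9.000).
Jacobian J = [[q^2 - 3·q, 2·p·q - 3·p], [3·q^2, 6·p·q + 2·q + 2]].
At the point, J = [[4.000, 5.000], [3.000, 6.000]] (det J = 9.000).
Solving J·Δ = −F gives Δ = (-1.667, 2.333).
Then the next iterate is (p, q)₁ = (-2.667, 1.333).

(-2.667, 1.333)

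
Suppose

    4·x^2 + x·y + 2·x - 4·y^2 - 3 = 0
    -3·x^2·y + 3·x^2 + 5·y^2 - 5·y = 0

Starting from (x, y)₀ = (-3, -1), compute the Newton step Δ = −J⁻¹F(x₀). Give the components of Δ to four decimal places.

(1.2321, 0.4677)

At (-3, -1): F = (26.0000, 64.0000).
Jacobian J = [[8·x + y + 2, x - 8·y], [-6·x·y + 6·x, -3·x^2 + 10·y - 5]].
At the point, J = [[-23.0000, 5.0000], [-36.0000, -42.0000]] (det J = 1146.0000).
Solving J·Δ = −F gives Δ = (1.2321, 0.4677).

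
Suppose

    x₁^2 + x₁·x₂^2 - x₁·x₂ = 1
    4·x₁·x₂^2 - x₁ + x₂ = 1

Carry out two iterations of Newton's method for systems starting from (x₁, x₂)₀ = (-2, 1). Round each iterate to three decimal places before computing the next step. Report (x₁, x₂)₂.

(-0.875, 0.533)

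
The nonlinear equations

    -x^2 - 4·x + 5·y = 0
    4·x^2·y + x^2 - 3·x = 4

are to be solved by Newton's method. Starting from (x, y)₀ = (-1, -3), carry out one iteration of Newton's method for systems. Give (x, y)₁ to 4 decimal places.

(-0.8835, -0.5534)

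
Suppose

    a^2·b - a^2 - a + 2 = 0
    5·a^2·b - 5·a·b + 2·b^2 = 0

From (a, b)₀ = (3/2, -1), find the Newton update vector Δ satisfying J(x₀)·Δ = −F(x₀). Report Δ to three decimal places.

(-0.204, 1.144)

At (3/2, -1): F = (-4.000, -1.750).
Jacobian J = [[2·a·b - 2·a - 1, a^2], [10·a·b - 5·b, 5·a^2 - 5·a + 4·b]].
At the point, J = [[-7.000, 2.250], [-10.000, -0.250]] (det J = 24.250).
Solving J·Δ = −F gives Δ = (-0.204, 1.144).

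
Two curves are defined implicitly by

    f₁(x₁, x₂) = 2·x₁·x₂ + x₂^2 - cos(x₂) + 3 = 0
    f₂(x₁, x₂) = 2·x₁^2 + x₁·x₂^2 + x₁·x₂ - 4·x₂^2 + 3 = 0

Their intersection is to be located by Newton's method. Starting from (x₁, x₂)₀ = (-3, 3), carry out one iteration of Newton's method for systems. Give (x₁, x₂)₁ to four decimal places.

(-2.1383, 1.8667)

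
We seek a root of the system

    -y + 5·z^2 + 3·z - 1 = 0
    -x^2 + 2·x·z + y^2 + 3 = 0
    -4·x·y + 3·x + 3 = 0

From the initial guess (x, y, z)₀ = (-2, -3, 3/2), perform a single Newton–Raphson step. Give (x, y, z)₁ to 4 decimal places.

(-1.1935, -1.1373, 0.6174)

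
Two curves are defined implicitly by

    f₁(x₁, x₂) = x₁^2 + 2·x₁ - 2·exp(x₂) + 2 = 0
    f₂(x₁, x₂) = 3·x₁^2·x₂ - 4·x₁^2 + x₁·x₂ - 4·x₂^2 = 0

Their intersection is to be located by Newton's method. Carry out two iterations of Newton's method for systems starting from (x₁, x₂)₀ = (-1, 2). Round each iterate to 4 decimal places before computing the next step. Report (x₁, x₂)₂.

(9.4745, -5.4407)

At (-1, 2): F = (-13.778112, -16.0000).
Jacobian J = [[2·x₁ + 2, -2·exp(x₂)], [6·x₁·x₂ - 8·x₁ + x₂, 3·x₁^2 + x₁ - 8·x₂]].
At the point, J = [[0.0000, -14.778112], [-2.0000, -14.0000]] (det J = -29.556224).
Solving J·Δ = −F gives Δ = (-1.4737, -0.9323).
Then the next iterate is (x₁, x₂)₁ = (-2.4737, 1.0677).
Round to (-2.4737, 1.0677) and repeat: F = (-2.645572, -12.077487), J = [[-2.9474, -5.817364], [5.010283, 7.342275]].
Δ = (11.9482, -6.5084), so (x₁, x₂)₂ = (9.4745, -5.4407).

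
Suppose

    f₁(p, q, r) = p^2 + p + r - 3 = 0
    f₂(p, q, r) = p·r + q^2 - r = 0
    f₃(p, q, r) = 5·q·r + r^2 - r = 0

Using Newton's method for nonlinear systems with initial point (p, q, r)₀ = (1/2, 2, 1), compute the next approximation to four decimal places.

(1.3227, 0.8699, 0.6046)

At (1/2, 2, 1): F = (-1.2500, 3.5000, 10.0000).
Jacobian J = [[2·p + 1, 0, 1], [r, 2·q, p - 1], [0, 5·r, 5·q + 2·r - 1]].
At the point, J = [[2.0000, 0.0000, 1.0000], [1.0000, 4.0000, -0.5000], [0.0000, 5.0000, 11.0000]] (det J = 98.0000).
Solving J·Δ = −F gives Δ = (0.8227, -1.1301, -0.3954).
Then the next iterate is (p, q, r)₁ = (1.3227, 0.8699, 0.6046).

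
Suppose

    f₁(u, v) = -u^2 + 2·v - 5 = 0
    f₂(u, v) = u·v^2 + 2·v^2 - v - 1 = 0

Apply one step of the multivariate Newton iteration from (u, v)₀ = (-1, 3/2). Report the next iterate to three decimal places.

(-12.000, 14.000)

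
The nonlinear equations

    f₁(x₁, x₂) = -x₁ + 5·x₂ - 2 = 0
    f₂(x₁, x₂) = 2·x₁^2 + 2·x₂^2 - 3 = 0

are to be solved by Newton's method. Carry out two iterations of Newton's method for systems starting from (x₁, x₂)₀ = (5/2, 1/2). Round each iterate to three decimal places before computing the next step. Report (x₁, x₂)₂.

(1.113, 0.623)

At (5/2, 1/2): F = (-2.000, 10.000).
Jacobian J = [[-1, 5], [4·x₁, 4·x₂]].
At the point, J = [[-1.000, 5.000], [10.000, 2.000]] (det J = -52.000).
Solving J·Δ = −F gives Δ = (-1.038, 0.192).
Then the next iterate is (x₁, x₂)₁ = (1.462, 0.692).
Round to (1.462, 0.692) and repeat: F = (-0.002, 2.23262), J = [[-1.000, 5.000], [5.848, 2.768]].
Δ = (-0.349, -0.069), so (x₁, x₂)₂ = (1.113, 0.623).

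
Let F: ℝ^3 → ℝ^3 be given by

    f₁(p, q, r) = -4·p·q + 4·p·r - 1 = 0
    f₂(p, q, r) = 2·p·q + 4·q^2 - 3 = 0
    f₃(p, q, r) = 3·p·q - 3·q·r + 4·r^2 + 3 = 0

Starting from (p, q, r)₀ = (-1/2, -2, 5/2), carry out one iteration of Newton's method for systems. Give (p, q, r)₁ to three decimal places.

At (-1/2, -2, 5/2): F = (-10.000, 15.000, 46.000).
Jacobian J = [[-4·q + 4·r, -4·p, 4·p], [2·q, 2·p + 8·q, 0], [3·q, 3·p - 3·r, -3·q + 8·r]].
At the point, J = [[18.000, 2.000, -2.000], [-4.000, -17.000, 0.000], [-6.000, -9.000, 26.000]] (det J = -7616.000).
Solving J·Δ = −F gives Δ = (0.308, 0.810, -1.418).
Then the next iterate is (p, q, r)₁ = (-0.192, -1.190, 1.082).

(-0.192, -1.190, 1.082)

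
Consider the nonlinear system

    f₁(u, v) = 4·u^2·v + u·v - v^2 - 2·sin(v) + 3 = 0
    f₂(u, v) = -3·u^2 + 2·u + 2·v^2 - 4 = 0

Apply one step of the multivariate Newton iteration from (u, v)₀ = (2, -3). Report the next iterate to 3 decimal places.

(1.357, -1.964)

At (2, -3): F = (-59.71776, 6.000).
Jacobian J = [[8·u·v + v, 4·u^2 + u - 2·v - 2·cos(v)], [-6·u + 2, 4·v]].
At the point, J = [[-51.000, 25.97998], [-10.000, -12.000]] (det J = 871.79985).
Solving J·Δ = −F gives Δ = (-0.643, 1.036).
Then the next iterate is (u, v)₁ = (1.357, -1.964).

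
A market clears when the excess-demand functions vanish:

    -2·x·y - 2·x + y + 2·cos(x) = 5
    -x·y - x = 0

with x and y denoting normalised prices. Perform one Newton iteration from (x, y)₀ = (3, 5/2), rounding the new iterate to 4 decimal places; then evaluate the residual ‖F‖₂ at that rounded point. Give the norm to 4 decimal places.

At (3, 5/2): F = (-25.479985, -10.5000).
Jacobian J = [[-2·y - 2·sin(x) - 2, -2·x + 1], [-y - 1, -x]].
At the point, J = [[-7.282240, -5.0000], [-3.5000, -3.0000]] (det J = 4.346720).
Solving J·Δ = −F gives Δ = (-5.5076, 2.9255).
Then the next iterate is (x, y)₁ = (-2.5076, 5.4255).
Re-evaluating at (-2.5076, 5.4255): F = (31.039330, 16.112584), so ‖F‖₂ = 34.9722.

34.9722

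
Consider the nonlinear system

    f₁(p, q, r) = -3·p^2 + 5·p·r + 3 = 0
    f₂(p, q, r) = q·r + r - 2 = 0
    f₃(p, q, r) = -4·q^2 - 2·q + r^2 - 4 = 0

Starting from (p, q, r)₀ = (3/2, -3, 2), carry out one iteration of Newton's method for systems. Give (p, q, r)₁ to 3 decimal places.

At (3/2, -3, 2): F = (11.250, -6.000, -30.000).
Jacobian J = [[-6·p + 5·r, 0, 5·p], [0, r, q + 1], [0, -8·q - 2, 2·r]].
At the point, J = [[1.000, 0.000, 7.500], [0.000, 2.000, -2.000], [0.000, 22.000, 4.000]] (det J = 52.000).
Solving J·Δ = −F gives Δ = (-0.865, 1.615, -1.385).
Then the next iterate is (p, q, r)₁ = (0.635, -1.385, 0.615).

(0.635, -1.385, 0.615)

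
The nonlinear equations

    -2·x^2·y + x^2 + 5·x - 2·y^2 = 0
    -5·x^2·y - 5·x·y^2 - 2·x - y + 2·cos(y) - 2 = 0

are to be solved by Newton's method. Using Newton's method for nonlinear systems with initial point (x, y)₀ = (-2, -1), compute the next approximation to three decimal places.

(-2.815, 0.427)

At (-2, -1): F = (0.000, 34.08060).
Jacobian J = [[-4·x·y + 2·x + 5, -2·x^2 - 4·y], [-10·x·y - 5·y^2 - 2, -5·x^2 - 10·x·y - 2·sin(y) - 1]].
At the point, J = [[-7.000, -4.000], [-27.000, -39.31706]] (det J = 167.21941).
Solving J·Δ = −F gives Δ = (-0.815, 1.427).
Then the next iterate is (x, y)₁ = (-2.815, 0.427).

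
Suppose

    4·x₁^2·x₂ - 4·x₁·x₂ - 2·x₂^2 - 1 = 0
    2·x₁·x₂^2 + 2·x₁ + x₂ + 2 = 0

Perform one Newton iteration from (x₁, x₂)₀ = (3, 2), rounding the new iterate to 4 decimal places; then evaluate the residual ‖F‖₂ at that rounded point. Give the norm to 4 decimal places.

At (3, 2): F = (39.0000, 34.0000).
Jacobian J = [[8·x₁·x₂ - 4·x₂, 4·x₁^2 - 4·x₁ - 4·x₂], [2·x₂^2 + 2, 4·x₁·x₂ + 1]].
At the point, J = [[40.0000, 16.0000], [10.0000, 25.0000]] (det J = 840.0000).
Solving J·Δ = −F gives Δ = (-0.5131, -1.1548).
Then the next iterate is (x₁, x₂)₁ = (2.4869, 0.8452).
Re-evaluating at (2.4869, 0.8452): F = (10.072700, 11.372099), so ‖F‖₂ = 15.1916.

15.1916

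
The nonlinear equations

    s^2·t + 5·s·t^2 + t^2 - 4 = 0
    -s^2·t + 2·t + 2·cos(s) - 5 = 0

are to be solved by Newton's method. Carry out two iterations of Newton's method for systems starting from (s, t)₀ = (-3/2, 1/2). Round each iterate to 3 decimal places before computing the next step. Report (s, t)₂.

At (-3/2, 1/2): F = (-4.500, -4.98353).
Jacobian J = [[2·s·t + 5·t^2, s^2 + 10·s·t + 2·t], [-2·s·t - 2·sin(s), -s^2 + 2]].
At the point, J = [[-0.250, -4.250], [3.49499, -0.250]] (det J = 14.91621).
Solving J·Δ = −F gives Δ = (1.345, -1.138).
Then the next iterate is (s, t)₁ = (-0.155, -0.638).
Round to (-0.155, -0.638) and repeat: F = (-3.92374, -4.28465), J = [[2.233, -0.26307], [0.11098, 1.97598]].
Δ = (1.999, 2.056), so (s, t)₂ = (1.844, 1.418).

(1.844, 1.418)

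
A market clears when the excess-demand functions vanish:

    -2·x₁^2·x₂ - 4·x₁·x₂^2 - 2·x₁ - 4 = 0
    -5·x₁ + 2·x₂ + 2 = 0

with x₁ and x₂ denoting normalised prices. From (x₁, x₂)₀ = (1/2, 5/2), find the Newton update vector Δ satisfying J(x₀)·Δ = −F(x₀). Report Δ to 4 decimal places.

At (1/2, 5/2): F = (-18.7500, 4.5000).
Jacobian J = [[-4·x₁·x₂ - 4·x₂^2 - 2, -2·x₁^2 - 8·x₁·x₂], [-5, 2]].
At the point, J = [[-32.0000, -10.5000], [-5.0000, 2.0000]] (det J = -116.5000).
Solving J·Δ = −F gives Δ = (0.0837, -2.0408).

(0.0837, -2.0408)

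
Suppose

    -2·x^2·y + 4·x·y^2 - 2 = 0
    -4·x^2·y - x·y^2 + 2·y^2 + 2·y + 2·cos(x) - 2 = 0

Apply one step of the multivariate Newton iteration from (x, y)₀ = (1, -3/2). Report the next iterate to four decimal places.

At (1, -3/2): F = (10.0000, 4.330605).
Jacobian J = [[-4·x·y + 4·y^2, -2·x^2 + 8·x·y], [-8·x·y - y^2 - 2·sin(x), -4·x^2 - 2·x·y + 4·y + 2]].
At the point, J = [[15.0000, -14.0000], [8.067058, -5.0000]] (det J = 37.938812).
Solving J·Δ = −F gives Δ = (-0.2801, 0.4141).
Then the next iterate is (x, y)₁ = (0.7199, -1.0859).

(0.7199, -1.0859)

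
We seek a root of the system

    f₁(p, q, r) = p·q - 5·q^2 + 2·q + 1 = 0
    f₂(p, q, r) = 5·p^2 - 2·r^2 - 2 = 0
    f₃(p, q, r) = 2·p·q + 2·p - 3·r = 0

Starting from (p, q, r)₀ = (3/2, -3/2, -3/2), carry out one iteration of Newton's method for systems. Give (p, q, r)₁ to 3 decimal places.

(0.330, -0.757, 0.633)

At (3/2, -3/2, -3/2): F = (-15.500, 4.750, 3.000).
Jacobian J = [[q, p - 10·q + 2, 0], [10·p, 0, -4·r], [2·q + 2, 2·p, -3]].
At the point, J = [[-1.500, 18.500, 0.000], [15.000, 0.000, 6.000], [-1.000, 3.000, -3.000]] (det J = 748.500).
Solving J·Δ = −F gives Δ = (-1.170, 0.743, 2.133).
Then the next iterate is (p, q, r)₁ = (0.330, -0.757, 0.633).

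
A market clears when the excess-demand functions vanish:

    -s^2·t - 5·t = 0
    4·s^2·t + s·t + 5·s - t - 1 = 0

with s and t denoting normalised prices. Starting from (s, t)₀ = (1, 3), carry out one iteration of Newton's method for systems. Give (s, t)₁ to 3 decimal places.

At (1, 3): F = (-18.000, 16.000).
Jacobian J = [[-2·s·t, -s^2 - 5], [8·s·t + t + 5, 4·s^2 + s - 1]].
At the point, J = [[-6.000, -6.000], [32.000, 4.000]] (det J = 168.000).
Solving J·Δ = −F gives Δ = (-0.143, -2.857).
Then the next iterate is (s, t)₁ = (0.857, 0.143).

(0.857, 0.143)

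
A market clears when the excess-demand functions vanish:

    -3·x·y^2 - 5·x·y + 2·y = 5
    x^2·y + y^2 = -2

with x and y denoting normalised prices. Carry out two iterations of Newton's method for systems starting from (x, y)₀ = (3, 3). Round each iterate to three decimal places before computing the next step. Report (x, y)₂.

At (3, 3): F = (-125.000, 38.000).
Jacobian J = [[-3·y^2 - 5·y, -6·x·y - 5·x + 2], [2·x·y, x^2 + 2·y]].
At the point, J = [[-42.000, -67.000], [18.000, 15.000]] (det J = 576.000).
Solving J·Δ = −F gives Δ = (-1.165, -1.135).
Then the next iterate is (x, y)₁ = (1.835, 1.865).
Round to (1.835, 1.865) and repeat: F = (-37.52900, 11.75810), J = [[-19.75968, -27.70865], [6.84455, 7.09722]].
Δ = (-1.203, -0.496), so (x, y)₂ = (0.632, 1.369).

(0.632, 1.369)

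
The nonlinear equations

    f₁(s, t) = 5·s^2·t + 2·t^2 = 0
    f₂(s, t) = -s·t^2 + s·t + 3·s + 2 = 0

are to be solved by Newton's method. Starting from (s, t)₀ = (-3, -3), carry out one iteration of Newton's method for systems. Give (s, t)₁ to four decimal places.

(-2.0584, -2.0226)

At (-3, -3): F = (-117.0000, 29.0000).
Jacobian J = [[10·s·t, 5·s^2 + 4·t], [-t^2 + t + 3, -2·s·t + s]].
At the point, J = [[90.0000, 33.0000], [-9.0000, -21.0000]] (det J = -1593.0000).
Solving J·Δ = −F gives Δ = (0.9416, 0.9774).
Then the next iterate is (s, t)₁ = (-2.0584, -2.0226).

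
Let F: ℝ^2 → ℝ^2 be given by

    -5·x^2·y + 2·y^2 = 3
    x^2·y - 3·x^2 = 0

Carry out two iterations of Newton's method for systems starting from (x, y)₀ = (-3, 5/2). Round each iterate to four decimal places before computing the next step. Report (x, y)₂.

(-1.0373, 2.6704)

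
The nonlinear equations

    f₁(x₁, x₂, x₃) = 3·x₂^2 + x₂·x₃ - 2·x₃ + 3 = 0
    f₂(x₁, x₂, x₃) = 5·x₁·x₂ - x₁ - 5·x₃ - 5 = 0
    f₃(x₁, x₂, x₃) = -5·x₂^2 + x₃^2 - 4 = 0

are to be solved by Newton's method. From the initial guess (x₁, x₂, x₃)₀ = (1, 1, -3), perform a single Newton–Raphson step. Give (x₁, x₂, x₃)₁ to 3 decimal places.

At (1, 1, -3): F = (9.000, 14.000, 0.000).
Jacobian J = [[0, 6·x₂ + x₃, x₂ - 2], [5·x₂ - 1, 5·x₁, -5], [0, -10·x₂, 2·x₃]].
At the point, J = [[0.000, 3.000, -1.000], [4.000, 5.000, -5.000], [0.000, -10.000, -6.000]] (det J = 112.000).
Solving J·Δ = −F gives Δ = (2.929, -1.929, 3.214).
Then the next iterate is (x₁, x₂, x₃)₁ = (3.929, -0.929, 0.214).

(3.929, -0.929, 0.214)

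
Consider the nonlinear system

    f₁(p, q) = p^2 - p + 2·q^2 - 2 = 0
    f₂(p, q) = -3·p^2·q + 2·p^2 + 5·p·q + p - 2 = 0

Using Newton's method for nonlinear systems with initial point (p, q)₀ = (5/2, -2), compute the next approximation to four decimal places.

At (5/2, -2): F = (9.7500, 25.5000).
Jacobian J = [[2·p - 1, 4·q], [-6·p·q + 4·p + 5·q + 1, -3·p^2 + 5·p]].
At the point, J = [[4.0000, -8.0000], [31.0000, -6.2500]] (det J = 223.0000).
Solving J·Δ = −F gives Δ = (-0.6415, 0.8980).
Then the next iterate is (p, q)₁ = (1.8585, -1.1020).

(1.8585, -1.1020)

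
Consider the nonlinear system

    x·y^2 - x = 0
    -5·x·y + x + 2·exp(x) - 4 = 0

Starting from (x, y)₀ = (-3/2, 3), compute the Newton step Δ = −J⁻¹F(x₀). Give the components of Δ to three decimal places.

(1.081, -0.372)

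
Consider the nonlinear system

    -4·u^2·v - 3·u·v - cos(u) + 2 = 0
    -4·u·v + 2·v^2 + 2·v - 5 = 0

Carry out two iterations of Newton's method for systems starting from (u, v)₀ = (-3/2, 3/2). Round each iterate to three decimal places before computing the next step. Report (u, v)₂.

At (-3/2, 3/2): F = (-4.82074, 11.500).
Jacobian J = [[-8·u·v - 3·v + sin(u), -4·u^2 - 3·u], [-4·v, -4·u + 4·v + 2]].
At the point, J = [[12.50251, -4.500], [-6.000, 14.000]] (det J = 148.03507).
Solving J·Δ = −F gives Δ = (0.106, -0.776).
Then the next iterate is (u, v)₁ = (-1.394, 0.724).
Round to (-1.394, 0.724) and repeat: F = (-0.77572, 1.53338), J = [[4.91764, -3.59094], [-2.896, 10.472]].
Δ = (0.064, -0.129), so (u, v)₂ = (-1.330, 0.595).

(-1.330, 0.595)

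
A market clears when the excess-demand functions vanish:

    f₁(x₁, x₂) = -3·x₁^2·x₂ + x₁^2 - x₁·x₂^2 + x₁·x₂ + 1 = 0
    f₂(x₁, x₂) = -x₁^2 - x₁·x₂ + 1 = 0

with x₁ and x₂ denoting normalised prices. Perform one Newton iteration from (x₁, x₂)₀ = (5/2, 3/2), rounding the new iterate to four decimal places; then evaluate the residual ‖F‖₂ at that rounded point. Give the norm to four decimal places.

4.9215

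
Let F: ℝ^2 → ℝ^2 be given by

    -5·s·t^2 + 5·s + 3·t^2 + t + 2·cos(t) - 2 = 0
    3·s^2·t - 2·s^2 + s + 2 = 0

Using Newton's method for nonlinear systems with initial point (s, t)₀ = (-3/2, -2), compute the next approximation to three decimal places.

At (-3/2, -2): F = (29.66771, -17.500).
Jacobian J = [[-5·t^2 + 5, -10·s·t + 6·t - 2·sin(t) + 1], [6·s·t - 4·s + 1, 3·s^2]].
At the point, J = [[-15.000, -39.18141], [25.000, 6.750]] (det J = 878.28513).
Solving J·Δ = −F gives Δ = (0.553, 0.546).
Then the next iterate is (s, t)₁ = (-0.947, -1.454).

(-0.947, -1.454)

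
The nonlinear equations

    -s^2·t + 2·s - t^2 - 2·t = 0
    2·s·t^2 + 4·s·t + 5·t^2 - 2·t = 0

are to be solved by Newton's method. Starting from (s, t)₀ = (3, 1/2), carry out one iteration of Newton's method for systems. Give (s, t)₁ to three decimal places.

At (3, 1/2): F = (0.250, 7.750).
Jacobian J = [[-2·s·t + 2, -s^2 - 2·t - 2], [2·t^2 + 4·t, 4·s·t + 4·s + 10·t - 2]].
At the point, J = [[-1.000, -12.000], [2.500, 21.000]] (det J = 9.000).
Solving J·Δ = −F gives Δ = (-10.917, 0.931).
Then the next iterate is (s, t)₁ = (-7.917, 1.431).

(-7.917, 1.431)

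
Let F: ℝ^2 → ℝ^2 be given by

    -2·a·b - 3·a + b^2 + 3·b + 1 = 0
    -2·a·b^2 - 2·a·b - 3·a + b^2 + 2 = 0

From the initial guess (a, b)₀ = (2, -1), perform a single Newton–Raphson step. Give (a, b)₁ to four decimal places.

At (2, -1): F = (-3.0000, -3.0000).
Jacobian J = [[-2·b - 3, -2·a + 2·b + 3], [-2·b^2 - 2·b - 3, -4·a·b - 2·a + 2·b]].
At the point, J = [[-1.0000, -3.0000], [-3.0000, 2.0000]] (det J = -11.0000).
Solving J·Δ = −F gives Δ = (-1.3636, -0.5455).
Then the next iterate is (a, b)₁ = (0.6364, -1.5455).

(0.6364, -1.5455)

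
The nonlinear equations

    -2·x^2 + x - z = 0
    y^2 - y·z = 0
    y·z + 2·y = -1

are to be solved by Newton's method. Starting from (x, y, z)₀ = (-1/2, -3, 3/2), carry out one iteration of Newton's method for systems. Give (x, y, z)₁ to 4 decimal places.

At (-1/2, -3, 3/2): F = (-2.5000, 13.5000, -9.5000).
Jacobian J = [[-4·x + 1, 0, -1], [0, 2·y - z, -y], [0, z + 2, y]].
At the point, J = [[3.0000, 0.0000, -1.0000], [0.0000, -7.5000, 3.0000], [0.0000, 3.5000, -3.0000]] (det J = 36.0000).
Solving J·Δ = −F gives Δ = (0.1667, 1.0000, -2.0000).
Then the next iterate is (x, y, z)₁ = (-0.3333, -2.0000, -0.5000).

(-0.3333, -2.0000, -0.5000)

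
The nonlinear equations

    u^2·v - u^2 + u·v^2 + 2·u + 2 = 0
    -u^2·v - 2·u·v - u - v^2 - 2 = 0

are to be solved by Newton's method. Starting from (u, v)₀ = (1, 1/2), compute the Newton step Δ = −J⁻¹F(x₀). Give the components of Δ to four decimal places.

At (1, 1/2): F = (3.7500, -4.7500).
Jacobian J = [[2·u·v - 2·u + v^2 + 2, u^2 + 2·u·v], [-2·u·v - 2·v - 1, -u^2 - 2·u - 2·v]].
At the point, J = [[1.2500, 2.0000], [-3.0000, -4.0000]] (det J = 1.0000).
Solving J·Δ = −F gives Δ = (5.5000, -5.3125).

(5.5000, -5.3125)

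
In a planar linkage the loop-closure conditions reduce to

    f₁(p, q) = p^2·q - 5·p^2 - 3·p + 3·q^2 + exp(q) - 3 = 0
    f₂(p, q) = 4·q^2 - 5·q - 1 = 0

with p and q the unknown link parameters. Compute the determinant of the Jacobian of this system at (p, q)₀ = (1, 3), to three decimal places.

J = [[2·p·q - 10·p - 3, p^2 + 6·q + exp(q)], [0, 8·q - 5]].
At the point, J = [[-7.000, 39.08554], [0.000, 19.000]].
det J = -133.000.

-133.000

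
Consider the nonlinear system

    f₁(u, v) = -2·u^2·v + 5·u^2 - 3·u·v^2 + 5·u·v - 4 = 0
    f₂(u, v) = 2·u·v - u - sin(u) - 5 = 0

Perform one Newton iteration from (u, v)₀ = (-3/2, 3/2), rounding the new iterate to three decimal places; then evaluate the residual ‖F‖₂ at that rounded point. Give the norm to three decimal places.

At (-3/2, 3/2): F = (-0.625, -7.00251).
Jacobian J = [[-4·u·v + 10·u - 3·v^2 + 5·v, -2·u^2 - 6·u·v + 5·u], [2·v - cos(u) - 1, 2·u]].
At the point, J = [[-5.250, 1.500], [1.92926, -3.000]] (det J = 12.85611).
Solving J·Δ = −F gives Δ = (-0.963, -2.953).
Then the next iterate is (u, v)₁ = (-2.463, -1.453).
Re-evaluating at (-2.463, -1.453): F = (77.45413, 5.24818), so ‖F‖₂ = 77.632.

77.632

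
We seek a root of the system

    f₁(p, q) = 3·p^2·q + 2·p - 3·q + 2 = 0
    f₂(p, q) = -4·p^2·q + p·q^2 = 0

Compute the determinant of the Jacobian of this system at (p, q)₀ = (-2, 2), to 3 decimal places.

J = [[6·p·q + 2, 3·p^2 - 3], [-8·p·q + q^2, -4·p^2 + 2·p·q]].
At the point, J = [[-22.000, 9.000], [36.000, -24.000]].
det J = 204.000.

204.000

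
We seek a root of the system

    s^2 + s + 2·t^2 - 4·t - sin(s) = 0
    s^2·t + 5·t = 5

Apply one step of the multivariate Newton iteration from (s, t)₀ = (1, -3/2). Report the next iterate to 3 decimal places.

(-3.596, -1.465)

At (1, -3/2): F = (11.65853, -14.000).
Jacobian J = [[2·s - cos(s) + 1, 4·t - 4], [2·s·t, s^2 + 5]].
At the point, J = [[2.45970, -10.000], [-3.000, 6.000]] (det J = -15.24181).
Solving J·Δ = −F gives Δ = (-4.596, 0.035).
Then the next iterate is (s, t)₁ = (-3.596, -1.465).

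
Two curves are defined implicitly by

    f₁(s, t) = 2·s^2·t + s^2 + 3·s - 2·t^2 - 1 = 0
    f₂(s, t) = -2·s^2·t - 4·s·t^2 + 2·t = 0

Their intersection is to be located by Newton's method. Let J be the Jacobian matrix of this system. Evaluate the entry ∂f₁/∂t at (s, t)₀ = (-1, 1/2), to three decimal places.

∂f₁/∂t = 2·s^2 - 4·t.
At (-1, 1/2) this is 0.000.

0.000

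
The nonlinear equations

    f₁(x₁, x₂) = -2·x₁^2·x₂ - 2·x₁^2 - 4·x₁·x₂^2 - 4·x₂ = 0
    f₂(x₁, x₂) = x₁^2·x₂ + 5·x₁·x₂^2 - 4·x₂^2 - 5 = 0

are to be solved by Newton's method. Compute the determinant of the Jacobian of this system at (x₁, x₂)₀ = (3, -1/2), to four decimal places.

J = [[-4·x₁·x₂ - 4·x₁ - 4·x₂^2, -2·x₁^2 - 8·x₁·x₂ - 4], [2·x₁·x₂ + 5·x₂^2, x₁^2 + 10·x₁·x₂ - 8·x₂]].
At the point, J = [[-7.0000, -10.0000], [-1.7500, -2.0000]].
det J = -3.5000.

-3.5000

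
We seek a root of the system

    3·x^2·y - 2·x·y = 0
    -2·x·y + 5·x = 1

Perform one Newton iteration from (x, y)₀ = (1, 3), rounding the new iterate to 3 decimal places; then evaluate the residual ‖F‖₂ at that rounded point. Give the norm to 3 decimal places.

0.883

At (1, 3): F = (3.000, -2.000).
Jacobian J = [[6·x·y - 2·y, 3·x^2 - 2·x], [-2·y + 5, -2·x]].
At the point, J = [[12.000, 1.000], [-1.000, -2.000]] (det J = -23.000).
Solving J·Δ = −F gives Δ = (-0.174, -0.913).
Then the next iterate is (x, y)₁ = (0.826, 2.087).
Re-evaluating at (0.826, 2.087): F = (0.82401, -0.31772), so ‖F‖₂ = 0.883.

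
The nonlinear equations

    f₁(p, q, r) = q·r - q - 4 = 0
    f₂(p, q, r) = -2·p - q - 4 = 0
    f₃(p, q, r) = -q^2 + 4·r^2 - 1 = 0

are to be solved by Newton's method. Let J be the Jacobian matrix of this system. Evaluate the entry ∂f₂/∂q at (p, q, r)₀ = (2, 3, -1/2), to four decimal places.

∂f₂/∂q = -1.
At (2, 3, -1/2) this is -1.0000.

-1.0000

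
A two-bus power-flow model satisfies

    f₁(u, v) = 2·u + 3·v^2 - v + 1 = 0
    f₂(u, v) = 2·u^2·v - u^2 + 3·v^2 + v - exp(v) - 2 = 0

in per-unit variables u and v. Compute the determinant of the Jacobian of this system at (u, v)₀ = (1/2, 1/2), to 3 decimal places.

5.703

J = [[2, 6·v - 1], [4·u·v - 2·u, 2·u^2 + 6·v - exp(v) + 1]].
At the point, J = [[2.000, 2.000], [0.000, 2.85128]].
det J = 5.703.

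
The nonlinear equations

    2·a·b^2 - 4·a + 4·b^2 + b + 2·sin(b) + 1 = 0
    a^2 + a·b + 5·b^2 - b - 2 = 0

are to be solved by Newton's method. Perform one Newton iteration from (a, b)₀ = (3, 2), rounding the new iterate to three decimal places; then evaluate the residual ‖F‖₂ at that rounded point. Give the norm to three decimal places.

14.697

At (3, 2): F = (32.81859, 31.000).
Jacobian J = [[2·b^2 - 4, 4·a·b + 8·b + 2·cos(b) + 1], [2·a + b, a + 10·b - 1]].
At the point, J = [[4.000, 40.16771], [8.000, 22.000]] (det J = -233.34165).
Solving J·Δ = −F gives Δ = (-2.242, -0.594).
Then the next iterate is (a, b)₁ = (0.758, 1.406).
Re-evaluating at (0.758, 1.406): F = (12.25113, 8.11849), so ‖F‖₂ = 14.697.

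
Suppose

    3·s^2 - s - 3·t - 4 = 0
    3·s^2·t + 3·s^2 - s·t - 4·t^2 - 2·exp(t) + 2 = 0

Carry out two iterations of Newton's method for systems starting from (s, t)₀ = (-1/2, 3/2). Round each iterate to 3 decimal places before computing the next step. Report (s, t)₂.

At (-1/2, 3/2): F = (-7.250, -13.33838).
Jacobian J = [[6·s - 1, -3], [6·s·t + 6·s - t, 3·s^2 - s - 8·t - 2·exp(t)]].
At the point, J = [[-4.000, -3.000], [-9.000, -19.71338]] (det J = 51.85351).
Solving J·Δ = −F gives Δ = (-1.985, 0.229).
Then the next iterate is (s, t)₁ = (-2.485, 1.729).
Round to (-2.485, 1.729) and repeat: F = (11.82367, 33.62534), J = [[-15.910, -3.000], [-42.41839, -4.09136]].
Δ = (0.845, -0.538), so (s, t)₂ = (-1.640, 1.191).

(-1.640, 1.191)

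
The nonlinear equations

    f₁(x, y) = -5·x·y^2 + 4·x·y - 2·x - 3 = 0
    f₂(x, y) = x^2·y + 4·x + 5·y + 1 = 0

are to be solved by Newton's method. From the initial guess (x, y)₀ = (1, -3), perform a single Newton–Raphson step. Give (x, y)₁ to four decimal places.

(1.2448, -0.7517)

At (1, -3): F = (-62.0000, -13.0000).
Jacobian J = [[-5·y^2 + 4·y - 2, -10·x·y + 4·x], [2·x·y + 4, x^2 + 5]].
At the point, J = [[-59.0000, 34.0000], [-2.0000, 6.0000]] (det J = -286.0000).
Solving J·Δ = −F gives Δ = (0.2448, 2.2483).
Then the next iterate is (x, y)₁ = (1.2448, -0.7517).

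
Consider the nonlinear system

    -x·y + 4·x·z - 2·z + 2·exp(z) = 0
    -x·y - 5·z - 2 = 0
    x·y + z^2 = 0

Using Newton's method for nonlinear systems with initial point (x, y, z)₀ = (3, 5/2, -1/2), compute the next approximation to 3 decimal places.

(1.870, 0.900, -0.375)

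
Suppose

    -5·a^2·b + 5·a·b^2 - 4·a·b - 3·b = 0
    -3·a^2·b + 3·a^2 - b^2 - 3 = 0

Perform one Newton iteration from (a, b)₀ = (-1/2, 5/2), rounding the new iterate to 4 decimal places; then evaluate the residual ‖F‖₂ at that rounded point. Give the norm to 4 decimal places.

3.3976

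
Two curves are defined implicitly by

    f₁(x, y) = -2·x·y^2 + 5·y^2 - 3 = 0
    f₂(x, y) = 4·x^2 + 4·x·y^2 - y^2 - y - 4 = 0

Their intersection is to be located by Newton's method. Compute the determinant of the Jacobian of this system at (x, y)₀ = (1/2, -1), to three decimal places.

70.000

J = [[-2·y^2, -4·x·y + 10·y], [8·x + 4·y^2, 8·x·y - 2·y - 1]].
At the point, J = [[-2.000, -8.000], [8.000, -3.000]].
det J = 70.000.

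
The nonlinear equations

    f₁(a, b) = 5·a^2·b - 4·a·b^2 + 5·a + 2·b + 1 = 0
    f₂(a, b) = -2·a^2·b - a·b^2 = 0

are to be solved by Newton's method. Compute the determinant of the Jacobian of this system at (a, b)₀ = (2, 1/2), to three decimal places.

-80.500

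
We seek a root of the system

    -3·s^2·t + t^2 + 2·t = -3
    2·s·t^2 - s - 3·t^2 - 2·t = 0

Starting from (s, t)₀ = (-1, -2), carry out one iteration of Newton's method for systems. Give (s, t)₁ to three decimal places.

(-0.519, -1.354)

At (-1, -2): F = (9.000, -15.000).
Jacobian J = [[-6·s·t, -3·s^2 + 2·t + 2], [2·t^2 - 1, 4·s·t - 6·t - 2]].
At the point, J = [[-12.000, -5.000], [7.000, 18.000]] (det J = -181.000).
Solving J·Δ = −F gives Δ = (0.481, 0.646).
Then the next iterate is (s, t)₁ = (-0.519, -1.354).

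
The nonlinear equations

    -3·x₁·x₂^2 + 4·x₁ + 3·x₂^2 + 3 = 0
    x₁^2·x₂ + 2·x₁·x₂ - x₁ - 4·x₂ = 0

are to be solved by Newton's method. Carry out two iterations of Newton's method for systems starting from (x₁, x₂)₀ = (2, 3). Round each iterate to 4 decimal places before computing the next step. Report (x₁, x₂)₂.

(1.3399, 2.8483)

At (2, 3): F = (-16.0000, 10.0000).
Jacobian J = [[-3·x₂^2 + 4, -6·x₁·x₂ + 6·x₂], [2·x₁·x₂ + 2·x₂ - 1, x₁^2 + 2·x₁ - 4]].
At the point, J = [[-23.0000, -18.0000], [17.0000, 4.0000]] (det J = 214.0000).
Solving J·Δ = −F gives Δ = (-0.5421, -0.1963).
Then the next iterate is (x₁, x₂)₁ = (1.4579, 2.8037).
Round to (1.4579, 2.8037) and repeat: F = (-1.966690, 1.461515), J = [[-19.582201, -7.702885], [12.782428, 1.041272]].
Δ = (-0.1180, 0.0446), so (x₁, x₂)₂ = (1.3399, 2.8483).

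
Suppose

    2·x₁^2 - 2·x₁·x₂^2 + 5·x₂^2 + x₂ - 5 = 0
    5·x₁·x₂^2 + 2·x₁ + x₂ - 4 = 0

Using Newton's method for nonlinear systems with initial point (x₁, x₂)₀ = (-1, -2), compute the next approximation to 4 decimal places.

(-0.2018, -1.5029)

At (-1, -2): F = (23.0000, -28.0000).
Jacobian J = [[4·x₁ - 2·x₂^2, -4·x₁·x₂ + 10·x₂ + 1], [5·x₂^2 + 2, 10·x₁·x₂ + 1]].
At the point, J = [[-12.0000, -27.0000], [22.0000, 21.0000]] (det J = 342.0000).
Solving J·Δ = −F gives Δ = (0.7982, 0.4971).
Then the next iterate is (x₁, x₂)₁ = (-0.2018, -1.5029).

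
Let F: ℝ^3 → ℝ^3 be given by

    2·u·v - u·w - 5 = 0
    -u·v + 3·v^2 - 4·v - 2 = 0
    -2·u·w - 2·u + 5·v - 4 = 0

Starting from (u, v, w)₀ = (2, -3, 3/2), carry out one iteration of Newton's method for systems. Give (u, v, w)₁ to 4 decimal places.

At (2, -3, 3/2): F = (-20.0000, 43.0000, -29.0000).
Jacobian J = [[2·v - w, 2·u, -u], [-v, -u + 6·v - 4, 0], [-2·w - 2, 5, -2·u]].
At the point, J = [[-7.5000, 4.0000, -2.0000], [3.0000, -24.0000, 0.0000], [-5.0000, 5.0000, -4.0000]] (det J = -462.0000).
Solving J·Δ = −F gives Δ = (-0.5844, 1.7186, -4.3712).
Then the next iterate is (u, v, w)₁ = (1.4156, -1.2814, -2.8712).

(1.4156, -1.2814, -2.8712)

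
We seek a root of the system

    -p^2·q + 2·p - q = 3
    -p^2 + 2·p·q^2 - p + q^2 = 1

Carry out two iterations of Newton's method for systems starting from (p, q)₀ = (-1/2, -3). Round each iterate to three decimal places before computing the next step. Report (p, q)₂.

(-0.464, -3.232)

At (-1/2, -3): F = (-0.250, -0.750).
Jacobian J = [[-2·p·q + 2, -p^2 - 1], [-2·p + 2·q^2 - 1, 4·p·q + 2·q]].
At the point, J = [[-1.000, -1.250], [18.000, 0.000]] (det J = 22.500).
Solving J·Δ = −F gives Δ = (0.042, -0.233).
Then the next iterate is (p, q)₁ = (-0.458, -3.233).
Round to (-0.458, -3.233) and repeat: F = (-0.00483, 0.12623), J = [[-0.96143, -1.20976], [20.82058, -0.54314]].
Δ = (-0.006, 0.001), so (p, q)₂ = (-0.464, -3.232).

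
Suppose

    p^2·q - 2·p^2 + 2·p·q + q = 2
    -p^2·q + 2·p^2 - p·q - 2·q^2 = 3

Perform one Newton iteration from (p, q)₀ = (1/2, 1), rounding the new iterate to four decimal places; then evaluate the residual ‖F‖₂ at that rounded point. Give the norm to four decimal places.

31.5061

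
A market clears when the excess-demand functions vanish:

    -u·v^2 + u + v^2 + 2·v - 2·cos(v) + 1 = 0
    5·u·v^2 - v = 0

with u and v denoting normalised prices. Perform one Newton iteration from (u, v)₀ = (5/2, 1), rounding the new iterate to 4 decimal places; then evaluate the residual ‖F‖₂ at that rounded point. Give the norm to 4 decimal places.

At (5/2, 1): F = (2.919395, 11.5000).
Jacobian J = [[-v^2 + 1, -2·u·v + 2·v + 2·sin(v) + 2], [5·v^2, 10·u·v - 1]].
At the point, J = [[0.0000, 0.682942], [5.0000, 24.0000]] (det J = -3.414710).
Solving J·Δ = −F gives Δ = (18.2187, -4.2747).
Then the next iterate is (u, v)₁ = (20.7187, -3.2747).
Re-evaluating at (20.7187, -3.2747): F = (-194.305028, 1114.176182), so ‖F‖₂ = 1130.9920.

1130.9920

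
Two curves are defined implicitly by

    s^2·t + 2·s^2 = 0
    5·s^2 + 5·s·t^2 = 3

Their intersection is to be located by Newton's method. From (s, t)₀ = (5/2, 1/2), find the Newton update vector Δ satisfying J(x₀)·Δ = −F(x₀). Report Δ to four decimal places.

(-0.1000, -2.3000)

At (5/2, 1/2): F = (15.6250, 31.3750).
Jacobian J = [[2·s·t + 4·s, s^2], [10·s + 5·t^2, 10·s·t]].
At the point, J = [[12.5000, 6.2500], [26.2500, 12.5000]] (det J = -7.8125).
Solving J·Δ = −F gives Δ = (-0.1000, -2.3000).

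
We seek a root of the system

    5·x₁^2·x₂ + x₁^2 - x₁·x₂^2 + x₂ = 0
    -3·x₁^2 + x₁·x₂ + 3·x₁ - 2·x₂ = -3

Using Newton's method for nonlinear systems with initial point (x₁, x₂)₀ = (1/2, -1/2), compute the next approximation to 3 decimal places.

At (1/2, -1/2): F = (-1.000, 4.500).
Jacobian J = [[10·x₁·x₂ + 2·x₁ - x₂^2, 5·x₁^2 - 2·x₁·x₂ + 1], [-6·x₁ + x₂ + 3, x₁ - 2]].
At the point, J = [[-1.750, 2.750], [-0.500, -1.500]] (det J = 4.000).
Solving J·Δ = −F gives Δ = (2.719, 2.094).
Then the next iterate is (x₁, x₂)₁ = (3.219, 1.594).

(3.219, 1.594)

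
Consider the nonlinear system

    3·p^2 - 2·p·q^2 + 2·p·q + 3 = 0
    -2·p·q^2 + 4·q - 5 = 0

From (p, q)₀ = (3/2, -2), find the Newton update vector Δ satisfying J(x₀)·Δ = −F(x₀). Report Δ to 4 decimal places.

At (3/2, -2): F = (-8.2500, -25.0000).
Jacobian J = [[6·p - 2·q^2 + 2·q, -4·p·q + 2·p], [-2·q^2, -4·p·q + 4]].
At the point, J = [[-3.0000, 15.0000], [-8.0000, 16.0000]] (det J = 72.0000).
Solving J·Δ = −F gives Δ = (-3.3750, -0.1250).

(-3.3750, -0.1250)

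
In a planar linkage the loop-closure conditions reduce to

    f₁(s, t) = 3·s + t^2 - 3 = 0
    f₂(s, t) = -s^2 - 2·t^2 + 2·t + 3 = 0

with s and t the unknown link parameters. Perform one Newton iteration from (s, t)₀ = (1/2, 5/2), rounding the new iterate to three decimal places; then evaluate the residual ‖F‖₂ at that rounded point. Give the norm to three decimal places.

At (1/2, 5/2): F = (4.750, -4.750).
Jacobian J = [[3, 2·t], [-2·s, -4·t + 2]].
At the point, J = [[3.000, 5.000], [-1.000, -8.000]] (det J = -19.000).
Solving J·Δ = −F gives Δ = (-0.750, -0.500).
Then the next iterate is (s, t)₁ = (-0.250, 2.000).
Re-evaluating at (-0.250, 2.000): F = (0.250, -1.06250), so ‖F‖₂ = 1.092.

1.092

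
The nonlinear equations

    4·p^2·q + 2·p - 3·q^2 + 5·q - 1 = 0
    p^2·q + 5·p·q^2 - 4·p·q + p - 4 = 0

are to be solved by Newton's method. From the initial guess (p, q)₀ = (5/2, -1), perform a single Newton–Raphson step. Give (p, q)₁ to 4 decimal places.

(1.6030, -0.6430)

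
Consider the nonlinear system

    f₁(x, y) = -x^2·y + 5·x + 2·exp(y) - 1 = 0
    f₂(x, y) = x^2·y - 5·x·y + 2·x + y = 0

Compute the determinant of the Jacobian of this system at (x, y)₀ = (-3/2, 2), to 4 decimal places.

293.6436

J = [[-2·x·y + 5, -x^2 + 2·exp(y)], [2·x·y - 5·y + 2, x^2 - 5·x + 1]].
At the point, J = [[11.0000, 12.528112], [-14.0000, 10.7500]].
det J = 293.6436.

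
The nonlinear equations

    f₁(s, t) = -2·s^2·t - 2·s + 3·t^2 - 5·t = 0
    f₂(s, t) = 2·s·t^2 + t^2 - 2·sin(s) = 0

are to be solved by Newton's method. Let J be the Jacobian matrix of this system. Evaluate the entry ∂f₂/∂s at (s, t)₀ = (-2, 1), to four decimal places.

2.8323

∂f₂/∂s = 2·t^2 - 2·cos(s).
At (-2, 1) this is 2.8323.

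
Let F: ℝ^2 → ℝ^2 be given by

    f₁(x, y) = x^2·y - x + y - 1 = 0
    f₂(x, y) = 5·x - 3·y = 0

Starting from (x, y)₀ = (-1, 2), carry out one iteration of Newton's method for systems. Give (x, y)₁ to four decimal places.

(-3.0000, -5.0000)

At (-1, 2): F = (4.0000, -11.0000).
Jacobian J = [[2·x·y - 1, x^2 + 1], [5, -3]].
At the point, J = [[-5.0000, 2.0000], [5.0000, -3.0000]] (det J = 5.0000).
Solving J·Δ = −F gives Δ = (-2.0000, -7.0000).
Then the next iterate is (x, y)₁ = (-3.0000, -5.0000).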